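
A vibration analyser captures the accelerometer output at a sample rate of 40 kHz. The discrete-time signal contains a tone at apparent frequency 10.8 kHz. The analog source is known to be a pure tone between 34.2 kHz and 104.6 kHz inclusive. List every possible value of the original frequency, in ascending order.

Frequencies that alias to 10.8 kHz are k·fs ± 10.8 kHz for integer k ≥ 0.
k=0: 10.8 kHz.
k=1: 29.2 kHz, 50.8 kHz.
k=2: 69.2 kHz, 90.8 kHz.
k=3: 109.2 kHz, 130.8 kHz.
Within [34.2 kHz, 104.6 kHz]: 50.8 kHz, 69.2 kHz, 90.8 kHz.

50.8 kHz, 69.2 kHz, 90.8 kHz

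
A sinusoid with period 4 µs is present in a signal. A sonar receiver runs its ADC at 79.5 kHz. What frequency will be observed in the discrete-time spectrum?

T = 4 µs → f = 1/T = 250 kHz.
250 kHz mod fs = 11.5 kHz.
11.5 kHz ≤ fs/2 = 39.75 kHz, appears at 11.5 kHz.

11.5 kHz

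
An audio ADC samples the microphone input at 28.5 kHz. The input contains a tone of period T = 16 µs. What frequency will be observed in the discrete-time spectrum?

5.5 kHz

T = 16 µs → f = 1/T = 62.5 kHz.
62.5 kHz mod fs = 5.5 kHz.
5.5 kHz ≤ fs/2 = 14.25 kHz, appears at 5.5 kHz.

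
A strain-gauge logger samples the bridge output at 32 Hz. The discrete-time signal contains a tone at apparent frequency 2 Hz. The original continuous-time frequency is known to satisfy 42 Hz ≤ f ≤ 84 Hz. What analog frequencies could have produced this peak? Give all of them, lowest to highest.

Frequencies that alias to 2 Hz are k·fs ± 2 Hz for integer k ≥ 0.
k=0: 2 Hz.
k=1: 30 Hz, 34 Hz.
k=2: 62 Hz, 66 Hz.
k=3: 94 Hz, 98 Hz.
Within [42 Hz, 84 Hz]: 62 Hz, 66 Hz.

62 Hz, 66 Hz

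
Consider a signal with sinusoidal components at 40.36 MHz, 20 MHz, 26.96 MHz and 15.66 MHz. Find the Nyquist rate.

80.72 MHz

Highest-frequency component: 40.36 MHz.
Nyquist rate = 2 × 40.36 MHz = 80.72 MHz.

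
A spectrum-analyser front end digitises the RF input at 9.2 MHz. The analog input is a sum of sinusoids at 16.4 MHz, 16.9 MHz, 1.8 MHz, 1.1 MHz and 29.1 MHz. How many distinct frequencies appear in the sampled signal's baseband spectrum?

4

fs/2 = 4.6 MHz.
16.4 MHz mod fs = 7.2 MHz.
7.2 MHz > fs/2 = 4.6 MHz, folds to fs − 7.2 MHz = 2 MHz.
16.9 MHz mod fs = 7.7 MHz.
7.7 MHz > fs/2 = 4.6 MHz, folds to fs − 7.7 MHz = 1.5 MHz.
1.8 MHz ≤ fs/2 = 4.6 MHz, passes unchanged.
1.1 MHz ≤ fs/2 = 4.6 MHz, passes unchanged.
29.1 MHz mod fs = 1.5 MHz.
1.5 MHz ≤ fs/2 = 4.6 MHz, appears at 1.5 MHz.
Distinct values: {1.1 MHz, 1.5 MHz, 1.8 MHz, 2 MHz} → 4.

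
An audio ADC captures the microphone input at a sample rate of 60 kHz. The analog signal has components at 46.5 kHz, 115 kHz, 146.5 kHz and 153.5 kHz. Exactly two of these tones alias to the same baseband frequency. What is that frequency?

fs/2 = 30 kHz.
46.5 kHz > fs/2 = 30 kHz, folds to fs − 46.5 kHz = 13.5 kHz.
115 kHz mod fs = 55 kHz.
55 kHz > fs/2 = 30 kHz, folds to fs − 55 kHz = 5 kHz.
146.5 kHz mod fs = 26.5 kHz.
26.5 kHz ≤ fs/2 = 30 kHz, appears at 26.5 kHz.
153.5 kHz mod fs = 33.5 kHz.
33.5 kHz > fs/2 = 30 kHz, folds to fs − 33.5 kHz = 26.5 kHz.
146.5 kHz and 153.5 kHz both map to 26.5 kHz.

26.5 kHz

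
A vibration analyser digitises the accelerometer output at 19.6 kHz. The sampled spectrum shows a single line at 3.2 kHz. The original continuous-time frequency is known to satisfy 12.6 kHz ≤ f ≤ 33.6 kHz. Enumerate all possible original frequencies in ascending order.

Frequencies that alias to 3.2 kHz are k·fs ± 3.2 kHz for integer k ≥ 0.
k=0: 3.2 kHz.
k=1: 16.4 kHz, 22.8 kHz.
k=2: 36 kHz, 42.4 kHz.
Within [12.6 kHz, 33.6 kHz]: 16.4 kHz, 22.8 kHz.

16.4 kHz, 22.8 kHz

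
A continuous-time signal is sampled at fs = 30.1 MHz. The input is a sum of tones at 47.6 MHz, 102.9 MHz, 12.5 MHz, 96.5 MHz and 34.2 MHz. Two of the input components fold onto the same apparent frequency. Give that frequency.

12.6 MHz

fs/2 = 15.05 MHz.
47.6 MHz mod fs = 17.5 MHz.
17.5 MHz > fs/2 = 15.05 MHz, folds to fs − 17.5 MHz = 12.6 MHz.
102.9 MHz mod fs = 12.6 MHz.
12.6 MHz ≤ fs/2 = 15.05 MHz, appears at 12.6 MHz.
12.5 MHz ≤ fs/2 = 15.05 MHz, passes unchanged.
96.5 MHz mod fs = 6.2 MHz.
6.2 MHz ≤ fs/2 = 15.05 MHz, appears at 6.2 MHz.
34.2 MHz mod fs = 4.1 MHz.
4.1 MHz ≤ fs/2 = 15.05 MHz, appears at 4.1 MHz.
47.6 MHz and 102.9 MHz both map to 12.6 MHz.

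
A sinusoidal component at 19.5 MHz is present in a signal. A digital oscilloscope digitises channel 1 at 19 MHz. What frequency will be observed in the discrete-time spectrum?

0.5 MHz

19.5 MHz mod fs = 0.5 MHz.
0.5 MHz ≤ fs/2 = 9.5 MHz, appears at 0.5 MHz.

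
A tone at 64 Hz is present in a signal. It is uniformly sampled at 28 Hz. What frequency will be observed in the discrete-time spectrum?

8 Hz

64 Hz mod fs = 8 Hz.
8 Hz ≤ fs/2 = 14 Hz, appears at 8 Hz.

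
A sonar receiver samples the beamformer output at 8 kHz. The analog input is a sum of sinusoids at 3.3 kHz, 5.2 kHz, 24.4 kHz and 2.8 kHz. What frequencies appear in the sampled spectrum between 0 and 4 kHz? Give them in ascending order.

0.4 kHz, 2.8 kHz, 3.3 kHz

fs/2 = 4 kHz.
3.3 kHz ≤ fs/2 = 4 kHz, passes unchanged.
5.2 kHz > fs/2 = 4 kHz, folds to fs − 5.2 kHz = 2.8 kHz.
24.4 kHz mod fs = 0.4 kHz.
0.4 kHz ≤ fs/2 = 4 kHz, appears at 0.4 kHz.
2.8 kHz ≤ fs/2 = 4 kHz, passes unchanged.
Distinct values: {0.4 kHz, 2.8 kHz, 3.3 kHz}.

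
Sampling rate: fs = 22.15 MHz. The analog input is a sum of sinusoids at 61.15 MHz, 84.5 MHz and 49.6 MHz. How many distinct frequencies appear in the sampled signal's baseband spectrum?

fs/2 = 11.075 MHz.
61.15 MHz mod fs = 16.85 MHz.
16.85 MHz > fs/2 = 11.075 MHz, folds to fs − 16.85 MHz = 5.3 MHz.
84.5 MHz mod fs = 18.05 MHz.
18.05 MHz > fs/2 = 11.075 MHz, folds to fs − 18.05 MHz = 4.1 MHz.
49.6 MHz mod fs = 5.3 MHz.
5.3 MHz ≤ fs/2 = 11.075 MHz, appears at 5.3 MHz.
Distinct values: {4.1 MHz, 5.3 MHz} → 2.

2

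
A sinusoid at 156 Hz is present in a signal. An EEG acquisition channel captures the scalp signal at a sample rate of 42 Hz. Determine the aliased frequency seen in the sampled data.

156 Hz mod fs = 30 Hz.
30 Hz > fs/2 = 21 Hz, folds to fs − 30 Hz = 12 Hz.

12 Hz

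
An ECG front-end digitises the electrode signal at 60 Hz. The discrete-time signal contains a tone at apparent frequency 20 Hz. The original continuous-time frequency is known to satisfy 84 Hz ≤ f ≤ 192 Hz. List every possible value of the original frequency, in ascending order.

Frequencies that alias to 20 Hz are k·fs ± 20 Hz for integer k ≥ 0.
k=0: 20 Hz.
k=1: 40 Hz, 80 Hz.
k=2: 100 Hz, 140 Hz.
k=3: 160 Hz, 200 Hz.
k=4: 220 Hz, 260 Hz.
Within [84 Hz, 192 Hz]: 100 Hz, 140 Hz, 160 Hz.

100 Hz, 140 Hz, 160 Hz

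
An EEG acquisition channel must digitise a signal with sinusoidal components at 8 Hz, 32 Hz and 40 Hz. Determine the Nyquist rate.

80 Hz

Highest-frequency component: 40 Hz.
Nyquist rate = 2 × 40 Hz = 80 Hz.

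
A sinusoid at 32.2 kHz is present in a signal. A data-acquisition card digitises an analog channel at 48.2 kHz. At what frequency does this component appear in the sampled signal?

16 kHz

32.2 kHz > fs/2 = 24.1 kHz, folds to fs − 32.2 kHz = 16 kHz.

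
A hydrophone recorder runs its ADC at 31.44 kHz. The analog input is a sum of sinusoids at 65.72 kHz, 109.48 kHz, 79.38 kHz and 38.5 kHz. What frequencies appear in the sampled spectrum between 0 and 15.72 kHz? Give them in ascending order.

2.84 kHz, 7.06 kHz, 14.94 kHz, 15.16 kHz

fs/2 = 15.72 kHz.
65.72 kHz mod fs = 2.84 kHz.
2.84 kHz ≤ fs/2 = 15.72 kHz, appears at 2.84 kHz.
109.48 kHz mod fs = 15.16 kHz.
15.16 kHz ≤ fs/2 = 15.72 kHz, appears at 15.16 kHz.
79.38 kHz mod fs = 16.5 kHz.
16.5 kHz > fs/2 = 15.72 kHz, folds to fs − 16.5 kHz = 14.94 kHz.
38.5 kHz mod fs = 7.06 kHz.
7.06 kHz ≤ fs/2 = 15.72 kHz, appears at 7.06 kHz.
Distinct values: {2.84 kHz, 7.06 kHz, 14.94 kHz, 15.16 kHz}.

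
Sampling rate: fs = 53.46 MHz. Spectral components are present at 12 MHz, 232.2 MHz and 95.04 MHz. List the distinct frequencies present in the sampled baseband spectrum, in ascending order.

11.88 MHz, 12 MHz, 18.36 MHz

fs/2 = 26.73 MHz.
12 MHz ≤ fs/2 = 26.73 MHz, passes unchanged.
232.2 MHz mod fs = 18.36 MHz.
18.36 MHz ≤ fs/2 = 26.73 MHz, appears at 18.36 MHz.
95.04 MHz mod fs = 41.58 MHz.
41.58 MHz > fs/2 = 26.73 MHz, folds to fs − 41.58 MHz = 11.88 MHz.
Distinct values: {11.88 MHz, 12 MHz, 18.36 MHz}.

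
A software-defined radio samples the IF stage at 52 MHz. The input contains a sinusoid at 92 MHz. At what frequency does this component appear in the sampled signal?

12 MHz

92 MHz mod fs = 40 MHz.
40 MHz > fs/2 = 26 MHz, folds to fs − 40 MHz = 12 MHz.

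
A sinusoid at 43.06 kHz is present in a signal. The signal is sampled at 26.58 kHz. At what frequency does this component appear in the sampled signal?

10.1 kHz

43.06 kHz mod fs = 16.48 kHz.
16.48 kHz > fs/2 = 13.29 kHz, folds to fs − 16.48 kHz = 10.1 kHz.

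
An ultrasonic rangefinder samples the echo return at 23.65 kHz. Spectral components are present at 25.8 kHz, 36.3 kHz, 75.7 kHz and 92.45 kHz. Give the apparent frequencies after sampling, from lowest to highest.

fs/2 = 11.825 kHz.
25.8 kHz mod fs = 2.15 kHz.
2.15 kHz ≤ fs/2 = 11.825 kHz, appears at 2.15 kHz.
36.3 kHz mod fs = 12.65 kHz.
12.65 kHz > fs/2 = 11.825 kHz, folds to fs − 12.65 kHz = 11 kHz.
75.7 kHz mod fs = 4.75 kHz.
4.75 kHz ≤ fs/2 = 11.825 kHz, appears at 4.75 kHz.
92.45 kHz mod fs = 21.5 kHz.
21.5 kHz > fs/2 = 11.825 kHz, folds to fs − 21.5 kHz = 2.15 kHz.
Distinct values: {2.15 kHz, 4.75 kHz, 11 kHz}.

2.15 kHz, 4.75 kHz, 11 kHz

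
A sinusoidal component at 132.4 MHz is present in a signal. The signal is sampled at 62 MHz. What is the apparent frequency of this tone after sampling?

8.4 MHz

132.4 MHz mod fs = 8.4 MHz.
8.4 MHz ≤ fs/2 = 31 MHz, appears at 8.4 MHz.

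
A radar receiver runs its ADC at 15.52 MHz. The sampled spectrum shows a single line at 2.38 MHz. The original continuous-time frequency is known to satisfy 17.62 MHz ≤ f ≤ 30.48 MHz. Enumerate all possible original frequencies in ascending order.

Frequencies that alias to 2.38 MHz are k·fs ± 2.38 MHz for integer k ≥ 0.
k=0: 2.38 MHz.
k=1: 13.14 MHz, 17.9 MHz.
k=2: 28.66 MHz, 33.42 MHz.
k=3: 44.18 MHz, 48.94 MHz.
Within [17.62 MHz, 30.48 MHz]: 17.9 MHz, 28.66 MHz.

17.9 MHz, 28.66 MHz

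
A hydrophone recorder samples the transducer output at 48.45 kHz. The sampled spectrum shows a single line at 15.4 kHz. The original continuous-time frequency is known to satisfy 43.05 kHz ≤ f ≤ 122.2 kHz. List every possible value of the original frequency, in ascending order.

Frequencies that alias to 15.4 kHz are k·fs ± 15.4 kHz for integer k ≥ 0.
k=0: 15.4 kHz.
k=1: 33.05 kHz, 63.85 kHz.
k=2: 81.5 kHz, 112.3 kHz.
k=3: 129.95 kHz, 160.75 kHz.
Within [43.05 kHz, 122.2 kHz]: 63.85 kHz, 81.5 kHz, 112.3 kHz.

63.85 kHz, 81.5 kHz, 112.3 kHz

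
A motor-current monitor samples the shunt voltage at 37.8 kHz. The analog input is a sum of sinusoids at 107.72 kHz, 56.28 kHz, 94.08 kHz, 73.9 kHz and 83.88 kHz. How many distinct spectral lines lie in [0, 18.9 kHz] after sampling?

fs/2 = 18.9 kHz.
107.72 kHz mod fs = 32.12 kHz.
32.12 kHz > fs/2 = 18.9 kHz, folds to fs − 32.12 kHz = 5.68 kHz.
56.28 kHz mod fs = 18.48 kHz.
18.48 kHz ≤ fs/2 = 18.9 kHz, appears at 18.48 kHz.
94.08 kHz mod fs = 18.48 kHz.
18.48 kHz ≤ fs/2 = 18.9 kHz, appears at 18.48 kHz.
73.9 kHz mod fs = 36.1 kHz.
36.1 kHz > fs/2 = 18.9 kHz, folds to fs − 36.1 kHz = 1.7 kHz.
83.88 kHz mod fs = 8.28 kHz.
8.28 kHz ≤ fs/2 = 18.9 kHz, appears at 8.28 kHz.
Distinct values: {1.7 kHz, 5.68 kHz, 8.28 kHz, 18.48 kHz} → 4.

4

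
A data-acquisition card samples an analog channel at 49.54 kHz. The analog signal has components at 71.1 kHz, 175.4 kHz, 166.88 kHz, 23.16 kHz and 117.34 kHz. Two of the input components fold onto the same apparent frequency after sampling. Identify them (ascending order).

117.34 kHz, 166.88 kHz

fs/2 = 24.77 kHz.
71.1 kHz mod fs = 21.56 kHz.
21.56 kHz ≤ fs/2 = 24.77 kHz, appears at 21.56 kHz.
175.4 kHz mod fs = 26.78 kHz.
26.78 kHz > fs/2 = 24.77 kHz, folds to fs − 26.78 kHz = 22.76 kHz.
166.88 kHz mod fs = 18.26 kHz.
18.26 kHz ≤ fs/2 = 24.77 kHz, appears at 18.26 kHz.
23.16 kHz ≤ fs/2 = 24.77 kHz, passes unchanged.
117.34 kHz mod fs = 18.26 kHz.
18.26 kHz ≤ fs/2 = 24.77 kHz, appears at 18.26 kHz.
117.34 kHz and 166.88 kHz both map to 18.26 kHz.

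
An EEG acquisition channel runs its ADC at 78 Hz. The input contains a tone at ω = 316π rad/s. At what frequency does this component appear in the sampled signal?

ω = 316π rad/s → f = ω/(2π) = 158 Hz.
158 Hz mod fs = 2 Hz.
2 Hz ≤ fs/2 = 39 Hz, appears at 2 Hz.

2 Hz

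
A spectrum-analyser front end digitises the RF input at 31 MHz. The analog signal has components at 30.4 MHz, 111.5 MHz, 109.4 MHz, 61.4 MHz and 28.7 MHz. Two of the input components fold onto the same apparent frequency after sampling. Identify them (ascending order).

30.4 MHz, 61.4 MHz

fs/2 = 15.5 MHz.
30.4 MHz > fs/2 = 15.5 MHz, folds to fs − 30.4 MHz = 0.6 MHz.
111.5 MHz mod fs = 18.5 MHz.
18.5 MHz > fs/2 = 15.5 MHz, folds to fs − 18.5 MHz = 12.5 MHz.
109.4 MHz mod fs = 16.4 MHz.
16.4 MHz > fs/2 = 15.5 MHz, folds to fs − 16.4 MHz = 14.6 MHz.
61.4 MHz mod fs = 30.4 MHz.
30.4 MHz > fs/2 = 15.5 MHz, folds to fs − 30.4 MHz = 0.6 MHz.
28.7 MHz > fs/2 = 15.5 MHz, folds to fs − 28.7 MHz = 2.3 MHz.
30.4 MHz and 61.4 MHz both map to 0.6 MHz.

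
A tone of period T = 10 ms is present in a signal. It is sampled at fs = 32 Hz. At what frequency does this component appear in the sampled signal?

T = 10 ms → f = 1/T = 100 Hz.
100 Hz mod fs = 4 Hz.
4 Hz ≤ fs/2 = 16 Hz, appears at 4 Hz.

4 Hz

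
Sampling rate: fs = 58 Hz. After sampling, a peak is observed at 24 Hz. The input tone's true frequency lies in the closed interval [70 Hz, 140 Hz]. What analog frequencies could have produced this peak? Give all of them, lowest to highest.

Frequencies that alias to 24 Hz are k·fs ± 24 Hz for integer k ≥ 0.
k=0: 24 Hz.
k=1: 34 Hz, 82 Hz.
k=2: 92 Hz, 140 Hz.
k=3: 150 Hz, 198 Hz.
Within [70 Hz, 140 Hz]: 82 Hz, 92 Hz, 140 Hz.

82 Hz, 92 Hz, 140 Hz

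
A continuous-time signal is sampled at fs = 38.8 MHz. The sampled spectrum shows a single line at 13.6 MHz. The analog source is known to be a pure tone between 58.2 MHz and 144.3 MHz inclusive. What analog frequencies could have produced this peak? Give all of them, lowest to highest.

64 MHz, 91.2 MHz, 102.8 MHz, 130 MHz, 141.6 MHz

Frequencies that alias to 13.6 MHz are k·fs ± 13.6 MHz for integer k ≥ 0.
k=0: 13.6 MHz.
k=1: 25.2 MHz, 52.4 MHz.
k=2: 64 MHz, 91.2 MHz.
k=3: 102.8 MHz, 130 MHz.
k=4: 141.6 MHz, 168.8 MHz.
k=5: 180.4 MHz, 207.6 MHz.
Within [58.2 MHz, 144.3 MHz]: 64 MHz, 91.2 MHz, 102.8 MHz, 130 MHz, 141.6 MHz.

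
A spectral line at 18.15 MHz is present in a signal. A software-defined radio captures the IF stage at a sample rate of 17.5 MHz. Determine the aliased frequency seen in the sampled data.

0.65 MHz

18.15 MHz mod fs = 0.65 MHz.
0.65 MHz ≤ fs/2 = 8.75 MHz, appears at 0.65 MHz.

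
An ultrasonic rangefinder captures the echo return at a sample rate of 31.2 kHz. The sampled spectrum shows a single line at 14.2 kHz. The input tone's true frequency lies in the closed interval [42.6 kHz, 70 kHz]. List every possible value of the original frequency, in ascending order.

Frequencies that alias to 14.2 kHz are k·fs ± 14.2 kHz for integer k ≥ 0.
k=0: 14.2 kHz.
k=1: 17 kHz, 45.4 kHz.
k=2: 48.2 kHz, 76.6 kHz.
k=3: 79.4 kHz, 107.8 kHz.
Within [42.6 kHz, 70 kHz]: 45.4 kHz, 48.2 kHz.

45.4 kHz, 48.2 kHz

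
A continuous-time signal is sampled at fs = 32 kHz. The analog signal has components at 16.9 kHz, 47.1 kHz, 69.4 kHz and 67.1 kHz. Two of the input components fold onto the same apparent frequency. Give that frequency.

fs/2 = 16 kHz.
16.9 kHz > fs/2 = 16 kHz, folds to fs − 16.9 kHz = 15.1 kHz.
47.1 kHz mod fs = 15.1 kHz.
15.1 kHz ≤ fs/2 = 16 kHz, appears at 15.1 kHz.
69.4 kHz mod fs = 5.4 kHz.
5.4 kHz ≤ fs/2 = 16 kHz, appears at 5.4 kHz.
67.1 kHz mod fs = 3.1 kHz.
3.1 kHz ≤ fs/2 = 16 kHz, appears at 3.1 kHz.
16.9 kHz and 47.1 kHz both map to 15.1 kHz.

15.1 kHz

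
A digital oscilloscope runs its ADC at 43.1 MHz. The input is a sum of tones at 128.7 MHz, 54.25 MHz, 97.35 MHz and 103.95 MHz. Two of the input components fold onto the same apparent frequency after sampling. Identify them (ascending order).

54.25 MHz, 97.35 MHz

fs/2 = 21.55 MHz.
128.7 MHz mod fs = 42.5 MHz.
42.5 MHz > fs/2 = 21.55 MHz, folds to fs − 42.5 MHz = 0.6 MHz.
54.25 MHz mod fs = 11.15 MHz.
11.15 MHz ≤ fs/2 = 21.55 MHz, appears at 11.15 MHz.
97.35 MHz mod fs = 11.15 MHz.
11.15 MHz ≤ fs/2 = 21.55 MHz, appears at 11.15 MHz.
103.95 MHz mod fs = 17.75 MHz.
17.75 MHz ≤ fs/2 = 21.55 MHz, appears at 17.75 MHz.
54.25 MHz and 97.35 MHz both map to 11.15 MHz.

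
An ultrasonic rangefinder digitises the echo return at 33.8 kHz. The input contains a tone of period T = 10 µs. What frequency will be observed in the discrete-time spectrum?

T = 10 µs → f = 1/T = 100 kHz.
100 kHz mod fs = 32.4 kHz.
32.4 kHz > fs/2 = 16.9 kHz, folds to fs − 32.4 kHz = 1.4 kHz.

1.4 kHz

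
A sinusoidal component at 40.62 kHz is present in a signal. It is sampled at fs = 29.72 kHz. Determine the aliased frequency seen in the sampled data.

10.9 kHz

40.62 kHz mod fs = 10.9 kHz.
10.9 kHz ≤ fs/2 = 14.86 kHz, appears at 10.9 kHz.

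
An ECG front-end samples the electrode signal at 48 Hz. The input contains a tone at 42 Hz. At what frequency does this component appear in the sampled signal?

6 Hz

42 Hz > fs/2 = 24 Hz, folds to fs − 42 Hz = 6 Hz.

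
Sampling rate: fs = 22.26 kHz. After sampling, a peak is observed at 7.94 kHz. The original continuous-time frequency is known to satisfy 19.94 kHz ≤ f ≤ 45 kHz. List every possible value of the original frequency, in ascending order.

30.2 kHz, 36.58 kHz

Frequencies that alias to 7.94 kHz are k·fs ± 7.94 kHz for integer k ≥ 0.
k=0: 7.94 kHz.
k=1: 14.32 kHz, 30.2 kHz.
k=2: 36.58 kHz, 52.46 kHz.
k=3: 58.84 kHz, 74.72 kHz.
Within [19.94 kHz, 45 kHz]: 30.2 kHz, 36.58 kHz.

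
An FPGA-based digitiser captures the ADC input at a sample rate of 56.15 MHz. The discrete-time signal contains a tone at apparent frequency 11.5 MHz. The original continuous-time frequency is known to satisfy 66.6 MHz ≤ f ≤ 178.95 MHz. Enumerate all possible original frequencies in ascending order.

67.65 MHz, 100.8 MHz, 123.8 MHz, 156.95 MHz

Frequencies that alias to 11.5 MHz are k·fs ± 11.5 MHz for integer k ≥ 0.
k=0: 11.5 MHz.
k=1: 44.65 MHz, 67.65 MHz.
k=2: 100.8 MHz, 123.8 MHz.
k=3: 156.95 MHz, 179.95 MHz.
k=4: 213.1 MHz, 236.1 MHz.
Within [66.6 MHz, 178.95 MHz]: 67.65 MHz, 100.8 MHz, 123.8 MHz, 156.95 MHz.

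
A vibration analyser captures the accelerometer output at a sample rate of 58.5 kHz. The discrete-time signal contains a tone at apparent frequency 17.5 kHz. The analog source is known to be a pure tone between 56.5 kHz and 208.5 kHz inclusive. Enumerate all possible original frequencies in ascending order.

76 kHz, 99.5 kHz, 134.5 kHz, 158 kHz, 193 kHz

Frequencies that alias to 17.5 kHz are k·fs ± 17.5 kHz for integer k ≥ 0.
k=0: 17.5 kHz.
k=1: 41 kHz, 76 kHz.
k=2: 99.5 kHz, 134.5 kHz.
k=3: 158 kHz, 193 kHz.
k=4: 216.5 kHz, 251.5 kHz.
Within [56.5 kHz, 208.5 kHz]: 76 kHz, 99.5 kHz, 134.5 kHz, 158 kHz, 193 kHz.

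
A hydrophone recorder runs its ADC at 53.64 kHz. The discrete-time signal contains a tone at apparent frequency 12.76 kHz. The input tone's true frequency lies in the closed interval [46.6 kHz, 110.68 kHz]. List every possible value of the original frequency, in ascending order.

Frequencies that alias to 12.76 kHz are k·fs ± 12.76 kHz for integer k ≥ 0.
k=0: 12.76 kHz.
k=1: 40.88 kHz, 66.4 kHz.
k=2: 94.52 kHz, 120.04 kHz.
k=3: 148.16 kHz, 173.68 kHz.
Within [46.6 kHz, 110.68 kHz]: 66.4 kHz, 94.52 kHz.

66.4 kHz, 94.52 kHz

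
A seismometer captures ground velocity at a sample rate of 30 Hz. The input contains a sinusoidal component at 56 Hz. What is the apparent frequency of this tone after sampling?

4 Hz

56 Hz mod fs = 26 Hz.
26 Hz > fs/2 = 15 Hz, folds to fs − 26 Hz = 4 Hz.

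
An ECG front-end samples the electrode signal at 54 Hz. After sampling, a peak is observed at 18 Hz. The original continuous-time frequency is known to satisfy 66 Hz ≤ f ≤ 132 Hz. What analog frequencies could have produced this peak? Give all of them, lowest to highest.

72 Hz, 90 Hz, 126 Hz

Frequencies that alias to 18 Hz are k·fs ± 18 Hz for integer k ≥ 0.
k=0: 18 Hz.
k=1: 36 Hz, 72 Hz.
k=2: 90 Hz, 126 Hz.
k=3: 144 Hz, 180 Hz.
Within [66 Hz, 132 Hz]: 72 Hz, 90 Hz, 126 Hz.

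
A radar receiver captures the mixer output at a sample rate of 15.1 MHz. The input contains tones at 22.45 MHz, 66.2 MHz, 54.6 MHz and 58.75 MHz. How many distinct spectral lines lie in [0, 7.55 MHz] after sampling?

3

fs/2 = 7.55 MHz.
22.45 MHz mod fs = 7.35 MHz.
7.35 MHz ≤ fs/2 = 7.55 MHz, appears at 7.35 MHz.
66.2 MHz mod fs = 5.8 MHz.
5.8 MHz ≤ fs/2 = 7.55 MHz, appears at 5.8 MHz.
54.6 MHz mod fs = 9.3 MHz.
9.3 MHz > fs/2 = 7.55 MHz, folds to fs − 9.3 MHz = 5.8 MHz.
58.75 MHz mod fs = 13.45 MHz.
13.45 MHz > fs/2 = 7.55 MHz, folds to fs − 13.45 MHz = 1.65 MHz.
Distinct values: {1.65 MHz, 5.8 MHz, 7.35 MHz} → 3.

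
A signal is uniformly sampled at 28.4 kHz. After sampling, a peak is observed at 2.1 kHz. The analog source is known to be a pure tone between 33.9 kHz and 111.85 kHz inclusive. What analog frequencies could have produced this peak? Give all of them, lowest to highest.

Frequencies that alias to 2.1 kHz are k·fs ± 2.1 kHz for integer k ≥ 0.
k=0: 2.1 kHz.
k=1: 26.3 kHz, 30.5 kHz.
k=2: 54.7 kHz, 58.9 kHz.
k=3: 83.1 kHz, 87.3 kHz.
k=4: 111.5 kHz, 115.7 kHz.
k=5: 139.9 kHz, 144.1 kHz.
Within [33.9 kHz, 111.85 kHz]: 54.7 kHz, 58.9 kHz, 83.1 kHz, 87.3 kHz, 111.5 kHz.

54.7 kHz, 58.9 kHz, 83.1 kHz, 87.3 kHz, 111.5 kHz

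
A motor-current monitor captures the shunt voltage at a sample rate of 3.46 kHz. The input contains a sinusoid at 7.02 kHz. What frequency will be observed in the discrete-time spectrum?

7.02 kHz mod fs = 0.1 kHz.
0.1 kHz ≤ fs/2 = 1.73 kHz, appears at 0.1 kHz.

0.1 kHz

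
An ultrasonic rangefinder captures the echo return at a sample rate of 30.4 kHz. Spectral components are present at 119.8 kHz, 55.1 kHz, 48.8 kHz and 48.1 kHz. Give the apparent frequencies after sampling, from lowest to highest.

fs/2 = 15.2 kHz.
119.8 kHz mod fs = 28.6 kHz.
28.6 kHz > fs/2 = 15.2 kHz, folds to fs − 28.6 kHz = 1.8 kHz.
55.1 kHz mod fs = 24.7 kHz.
24.7 kHz > fs/2 = 15.2 kHz, folds to fs − 24.7 kHz = 5.7 kHz.
48.8 kHz mod fs = 18.4 kHz.
18.4 kHz > fs/2 = 15.2 kHz, folds to fs − 18.4 kHz = 12 kHz.
48.1 kHz mod fs = 17.7 kHz.
17.7 kHz > fs/2 = 15.2 kHz, folds to fs − 17.7 kHz = 12.7 kHz.
Distinct values: {1.8 kHz, 5.7 kHz, 12 kHz, 12.7 kHz}.

1.8 kHz, 5.7 kHz, 12 kHz, 12.7 kHz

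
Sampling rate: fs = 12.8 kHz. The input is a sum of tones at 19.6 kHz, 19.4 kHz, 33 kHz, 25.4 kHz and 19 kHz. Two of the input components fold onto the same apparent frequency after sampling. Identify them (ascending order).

fs/2 = 6.4 kHz.
19.6 kHz mod fs = 6.8 kHz.
6.8 kHz > fs/2 = 6.4 kHz, folds to fs − 6.8 kHz = 6 kHz.
19.4 kHz mod fs = 6.6 kHz.
6.6 kHz > fs/2 = 6.4 kHz, folds to fs − 6.6 kHz = 6.2 kHz.
33 kHz mod fs = 7.4 kHz.
7.4 kHz > fs/2 = 6.4 kHz, folds to fs − 7.4 kHz = 5.4 kHz.
25.4 kHz mod fs = 12.6 kHz.
12.6 kHz > fs/2 = 6.4 kHz, folds to fs − 12.6 kHz = 0.2 kHz.
19 kHz mod fs = 6.2 kHz.
6.2 kHz ≤ fs/2 = 6.4 kHz, appears at 6.2 kHz.
19 kHz and 19.4 kHz both map to 6.2 kHz.

19 kHz, 19.4 kHz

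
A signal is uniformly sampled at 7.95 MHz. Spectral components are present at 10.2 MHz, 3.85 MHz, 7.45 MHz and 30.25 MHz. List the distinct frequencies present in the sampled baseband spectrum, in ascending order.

0.5 MHz, 1.55 MHz, 2.25 MHz, 3.85 MHz

fs/2 = 3.975 MHz.
10.2 MHz mod fs = 2.25 MHz.
2.25 MHz ≤ fs/2 = 3.975 MHz, appears at 2.25 MHz.
3.85 MHz ≤ fs/2 = 3.975 MHz, passes unchanged.
7.45 MHz > fs/2 = 3.975 MHz, folds to fs − 7.45 MHz = 0.5 MHz.
30.25 MHz mod fs = 6.4 MHz.
6.4 MHz > fs/2 = 3.975 MHz, folds to fs − 6.4 MHz = 1.55 MHz.
Distinct values: {0.5 MHz, 1.55 MHz, 2.25 MHz, 3.85 MHz}.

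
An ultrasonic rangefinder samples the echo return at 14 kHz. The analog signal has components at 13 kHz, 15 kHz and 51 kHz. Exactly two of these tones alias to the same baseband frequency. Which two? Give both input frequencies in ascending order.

fs/2 = 7 kHz.
13 kHz > fs/2 = 7 kHz, folds to fs − 13 kHz = 1 kHz.
15 kHz mod fs = 1 kHz.
1 kHz ≤ fs/2 = 7 kHz, appears at 1 kHz.
51 kHz mod fs = 9 kHz.
9 kHz > fs/2 = 7 kHz, folds to fs − 9 kHz = 5 kHz.
13 kHz and 15 kHz both map to 1 kHz.

13 kHz, 15 kHz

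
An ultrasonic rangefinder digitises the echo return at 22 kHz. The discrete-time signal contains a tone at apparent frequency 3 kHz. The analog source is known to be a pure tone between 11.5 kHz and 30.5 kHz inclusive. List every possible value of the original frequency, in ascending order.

19 kHz, 25 kHz

Frequencies that alias to 3 kHz are k·fs ± 3 kHz for integer k ≥ 0.
k=0: 3 kHz.
k=1: 19 kHz, 25 kHz.
k=2: 41 kHz, 47 kHz.
Within [11.5 kHz, 30.5 kHz]: 19 kHz, 25 kHz.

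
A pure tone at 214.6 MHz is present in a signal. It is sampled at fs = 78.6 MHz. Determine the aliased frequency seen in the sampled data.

21.2 MHz

214.6 MHz mod fs = 57.4 MHz.
57.4 MHz > fs/2 = 39.3 MHz, folds to fs − 57.4 MHz = 21.2 MHz.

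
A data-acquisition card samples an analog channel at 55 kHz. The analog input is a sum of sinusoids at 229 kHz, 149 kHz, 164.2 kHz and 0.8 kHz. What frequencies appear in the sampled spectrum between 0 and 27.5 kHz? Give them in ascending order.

fs/2 = 27.5 kHz.
229 kHz mod fs = 9 kHz.
9 kHz ≤ fs/2 = 27.5 kHz, appears at 9 kHz.
149 kHz mod fs = 39 kHz.
39 kHz > fs/2 = 27.5 kHz, folds to fs − 39 kHz = 16 kHz.
164.2 kHz mod fs = 54.2 kHz.
54.2 kHz > fs/2 = 27.5 kHz, folds to fs − 54.2 kHz = 0.8 kHz.
0.8 kHz ≤ fs/2 = 27.5 kHz, passes unchanged.
Distinct values: {0.8 kHz, 9 kHz, 16 kHz}.

0.8 kHz, 9 kHz, 16 kHz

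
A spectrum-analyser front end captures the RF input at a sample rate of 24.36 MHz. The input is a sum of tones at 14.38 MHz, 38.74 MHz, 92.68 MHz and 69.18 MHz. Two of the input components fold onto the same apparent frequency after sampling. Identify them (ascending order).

14.38 MHz, 38.74 MHz

fs/2 = 12.18 MHz.
14.38 MHz > fs/2 = 12.18 MHz, folds to fs − 14.38 MHz = 9.98 MHz.
38.74 MHz mod fs = 14.38 MHz.
14.38 MHz > fs/2 = 12.18 MHz, folds to fs − 14.38 MHz = 9.98 MHz.
92.68 MHz mod fs = 19.6 MHz.
19.6 MHz > fs/2 = 12.18 MHz, folds to fs − 19.6 MHz = 4.76 MHz.
69.18 MHz mod fs = 20.46 MHz.
20.46 MHz > fs/2 = 12.18 MHz, folds to fs − 20.46 MHz = 3.9 MHz.
14.38 MHz and 38.74 MHz both map to 9.98 MHz.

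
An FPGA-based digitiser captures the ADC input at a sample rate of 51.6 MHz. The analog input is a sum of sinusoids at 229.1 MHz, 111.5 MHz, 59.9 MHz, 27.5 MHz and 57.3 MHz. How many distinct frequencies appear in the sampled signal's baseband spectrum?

fs/2 = 25.8 MHz.
229.1 MHz mod fs = 22.7 MHz.
22.7 MHz ≤ fs/2 = 25.8 MHz, appears at 22.7 MHz.
111.5 MHz mod fs = 8.3 MHz.
8.3 MHz ≤ fs/2 = 25.8 MHz, appears at 8.3 MHz.
59.9 MHz mod fs = 8.3 MHz.
8.3 MHz ≤ fs/2 = 25.8 MHz, appears at 8.3 MHz.
27.5 MHz > fs/2 = 25.8 MHz, folds to fs − 27.5 MHz = 24.1 MHz.
57.3 MHz mod fs = 5.7 MHz.
5.7 MHz ≤ fs/2 = 25.8 MHz, appears at 5.7 MHz.
Distinct values: {5.7 MHz, 8.3 MHz, 22.7 MHz, 24.1 MHz} → 4.

4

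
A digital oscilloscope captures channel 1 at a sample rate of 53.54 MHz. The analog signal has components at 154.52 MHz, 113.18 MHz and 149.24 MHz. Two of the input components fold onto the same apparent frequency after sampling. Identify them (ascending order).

fs/2 = 26.77 MHz.
154.52 MHz mod fs = 47.44 MHz.
47.44 MHz > fs/2 = 26.77 MHz, folds to fs − 47.44 MHz = 6.1 MHz.
113.18 MHz mod fs = 6.1 MHz.
6.1 MHz ≤ fs/2 = 26.77 MHz, appears at 6.1 MHz.
149.24 MHz mod fs = 42.16 MHz.
42.16 MHz > fs/2 = 26.77 MHz, folds to fs − 42.16 MHz = 11.38 MHz.
113.18 MHz and 154.52 MHz both map to 6.1 MHz.

113.18 MHz, 154.52 MHz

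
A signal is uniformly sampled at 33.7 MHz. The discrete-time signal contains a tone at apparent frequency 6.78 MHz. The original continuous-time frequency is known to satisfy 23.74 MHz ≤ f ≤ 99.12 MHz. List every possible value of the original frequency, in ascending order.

26.92 MHz, 40.48 MHz, 60.62 MHz, 74.18 MHz, 94.32 MHz

Frequencies that alias to 6.78 MHz are k·fs ± 6.78 MHz for integer k ≥ 0.
k=0: 6.78 MHz.
k=1: 26.92 MHz, 40.48 MHz.
k=2: 60.62 MHz, 74.18 MHz.
k=3: 94.32 MHz, 107.88 MHz.
k=4: 128.02 MHz, 141.58 MHz.
Within [23.74 MHz, 99.12 MHz]: 26.92 MHz, 40.48 MHz, 60.62 MHz, 74.18 MHz, 94.32 MHz.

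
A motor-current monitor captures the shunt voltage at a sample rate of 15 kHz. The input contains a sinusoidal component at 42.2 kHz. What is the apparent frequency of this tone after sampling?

2.8 kHz

42.2 kHz mod fs = 12.2 kHz.
12.2 kHz > fs/2 = 7.5 kHz, folds to fs − 12.2 kHz = 2.8 kHz.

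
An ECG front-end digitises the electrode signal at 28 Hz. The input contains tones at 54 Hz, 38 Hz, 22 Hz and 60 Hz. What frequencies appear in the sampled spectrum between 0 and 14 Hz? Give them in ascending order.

2 Hz, 4 Hz, 6 Hz, 10 Hz

fs/2 = 14 Hz.
54 Hz mod fs = 26 Hz.
26 Hz > fs/2 = 14 Hz, folds to fs − 26 Hz = 2 Hz.
38 Hz mod fs = 10 Hz.
10 Hz ≤ fs/2 = 14 Hz, appears at 10 Hz.
22 Hz > fs/2 = 14 Hz, folds to fs − 22 Hz = 6 Hz.
60 Hz mod fs = 4 Hz.
4 Hz ≤ fs/2 = 14 Hz, appears at 4 Hz.
Distinct values: {2 Hz, 4 Hz, 6 Hz, 10 Hz}.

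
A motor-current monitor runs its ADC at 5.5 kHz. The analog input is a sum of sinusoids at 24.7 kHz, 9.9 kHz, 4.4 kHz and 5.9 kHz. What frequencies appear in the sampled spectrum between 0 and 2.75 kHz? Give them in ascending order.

fs/2 = 2.75 kHz.
24.7 kHz mod fs = 2.7 kHz.
2.7 kHz ≤ fs/2 = 2.75 kHz, appears at 2.7 kHz.
9.9 kHz mod fs = 4.4 kHz.
4.4 kHz > fs/2 = 2.75 kHz, folds to fs − 4.4 kHz = 1.1 kHz.
4.4 kHz > fs/2 = 2.75 kHz, folds to fs − 4.4 kHz = 1.1 kHz.
5.9 kHz mod fs = 0.4 kHz.
0.4 kHz ≤ fs/2 = 2.75 kHz, appears at 0.4 kHz.
Distinct values: {0.4 kHz, 1.1 kHz, 2.7 kHz}.

0.4 kHz, 1.1 kHz, 2.7 kHz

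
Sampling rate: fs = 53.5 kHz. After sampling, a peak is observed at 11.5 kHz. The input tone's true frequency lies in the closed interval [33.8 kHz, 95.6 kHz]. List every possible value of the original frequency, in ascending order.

42 kHz, 65 kHz, 95.5 kHz

Frequencies that alias to 11.5 kHz are k·fs ± 11.5 kHz for integer k ≥ 0.
k=0: 11.5 kHz.
k=1: 42 kHz, 65 kHz.
k=2: 95.5 kHz, 118.5 kHz.
k=3: 149 kHz, 172 kHz.
Within [33.8 kHz, 95.6 kHz]: 42 kHz, 65 kHz, 95.5 kHz.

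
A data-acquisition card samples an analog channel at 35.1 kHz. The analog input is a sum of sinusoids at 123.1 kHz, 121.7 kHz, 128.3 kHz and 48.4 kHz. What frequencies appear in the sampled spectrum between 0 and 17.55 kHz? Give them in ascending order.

fs/2 = 17.55 kHz.
123.1 kHz mod fs = 17.8 kHz.
17.8 kHz > fs/2 = 17.55 kHz, folds to fs − 17.8 kHz = 17.3 kHz.
121.7 kHz mod fs = 16.4 kHz.
16.4 kHz ≤ fs/2 = 17.55 kHz, appears at 16.4 kHz.
128.3 kHz mod fs = 23 kHz.
23 kHz > fs/2 = 17.55 kHz, folds to fs − 23 kHz = 12.1 kHz.
48.4 kHz mod fs = 13.3 kHz.
13.3 kHz ≤ fs/2 = 17.55 kHz, appears at 13.3 kHz.
Distinct values: {12.1 kHz, 13.3 kHz, 16.4 kHz, 17.3 kHz}.

12.1 kHz, 13.3 kHz, 16.4 kHz, 17.3 kHz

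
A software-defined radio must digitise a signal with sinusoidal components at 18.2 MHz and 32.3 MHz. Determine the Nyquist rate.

64.6 MHz

Highest-frequency component: 32.3 MHz.
Nyquist rate = 2 × 32.3 MHz = 64.6 MHz.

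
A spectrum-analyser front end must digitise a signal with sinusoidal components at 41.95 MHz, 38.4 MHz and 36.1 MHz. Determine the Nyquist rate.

83.9 MHz

Highest-frequency component: 41.95 MHz.
Nyquist rate = 2 × 41.95 MHz = 83.9 MHz.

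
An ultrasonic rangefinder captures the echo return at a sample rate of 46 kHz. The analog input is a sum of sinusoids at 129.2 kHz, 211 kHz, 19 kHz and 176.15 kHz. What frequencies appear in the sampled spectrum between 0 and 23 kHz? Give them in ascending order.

7.85 kHz, 8.8 kHz, 19 kHz

fs/2 = 23 kHz.
129.2 kHz mod fs = 37.2 kHz.
37.2 kHz > fs/2 = 23 kHz, folds to fs − 37.2 kHz = 8.8 kHz.
211 kHz mod fs = 27 kHz.
27 kHz > fs/2 = 23 kHz, folds to fs − 27 kHz = 19 kHz.
19 kHz ≤ fs/2 = 23 kHz, passes unchanged.
176.15 kHz mod fs = 38.15 kHz.
38.15 kHz > fs/2 = 23 kHz, folds to fs − 38.15 kHz = 7.85 kHz.
Distinct values: {7.85 kHz, 8.8 kHz, 19 kHz}.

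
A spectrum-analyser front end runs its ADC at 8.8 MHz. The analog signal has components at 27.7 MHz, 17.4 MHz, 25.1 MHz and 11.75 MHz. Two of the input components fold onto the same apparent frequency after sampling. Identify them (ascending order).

25.1 MHz, 27.7 MHz

fs/2 = 4.4 MHz.
27.7 MHz mod fs = 1.3 MHz.
1.3 MHz ≤ fs/2 = 4.4 MHz, appears at 1.3 MHz.
17.4 MHz mod fs = 8.6 MHz.
8.6 MHz > fs/2 = 4.4 MHz, folds to fs − 8.6 MHz = 0.2 MHz.
25.1 MHz mod fs = 7.5 MHz.
7.5 MHz > fs/2 = 4.4 MHz, folds to fs − 7.5 MHz = 1.3 MHz.
11.75 MHz mod fs = 2.95 MHz.
2.95 MHz ≤ fs/2 = 4.4 MHz, appears at 2.95 MHz.
25.1 MHz and 27.7 MHz both map to 1.3 MHz.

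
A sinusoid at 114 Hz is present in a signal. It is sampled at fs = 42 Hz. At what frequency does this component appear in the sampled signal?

12 Hz

114 Hz mod fs = 30 Hz.
30 Hz > fs/2 = 21 Hz, folds to fs − 30 Hz = 12 Hz.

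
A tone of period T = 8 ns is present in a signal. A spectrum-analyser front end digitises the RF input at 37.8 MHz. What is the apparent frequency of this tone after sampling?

11.6 MHz

T = 8 ns → f = 1/T = 125 MHz.
125 MHz mod fs = 11.6 MHz.
11.6 MHz ≤ fs/2 = 18.9 MHz, appears at 11.6 MHz.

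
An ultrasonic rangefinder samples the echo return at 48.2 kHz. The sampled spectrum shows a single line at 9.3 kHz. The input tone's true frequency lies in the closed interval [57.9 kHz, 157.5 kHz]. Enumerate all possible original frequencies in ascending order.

Frequencies that alias to 9.3 kHz are k·fs ± 9.3 kHz for integer k ≥ 0.
k=0: 9.3 kHz.
k=1: 38.9 kHz, 57.5 kHz.
k=2: 87.1 kHz, 105.7 kHz.
k=3: 135.3 kHz, 153.9 kHz.
k=4: 183.5 kHz, 202.1 kHz.
Within [57.9 kHz, 157.5 kHz]: 87.1 kHz, 105.7 kHz, 135.3 kHz, 153.9 kHz.

87.1 kHz, 105.7 kHz, 135.3 kHz, 153.9 kHz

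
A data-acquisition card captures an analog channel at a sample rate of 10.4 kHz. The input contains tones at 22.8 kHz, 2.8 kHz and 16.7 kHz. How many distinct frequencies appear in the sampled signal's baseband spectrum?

3

fs/2 = 5.2 kHz.
22.8 kHz mod fs = 2 kHz.
2 kHz ≤ fs/2 = 5.2 kHz, appears at 2 kHz.
2.8 kHz ≤ fs/2 = 5.2 kHz, passes unchanged.
16.7 kHz mod fs = 6.3 kHz.
6.3 kHz > fs/2 = 5.2 kHz, folds to fs − 6.3 kHz = 4.1 kHz.
Distinct values: {2 kHz, 2.8 kHz, 4.1 kHz} → 3.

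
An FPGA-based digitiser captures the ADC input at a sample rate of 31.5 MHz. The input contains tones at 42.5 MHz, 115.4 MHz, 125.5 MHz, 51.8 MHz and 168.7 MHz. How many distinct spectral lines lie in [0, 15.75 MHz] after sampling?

fs/2 = 15.75 MHz.
42.5 MHz mod fs = 11 MHz.
11 MHz ≤ fs/2 = 15.75 MHz, appears at 11 MHz.
115.4 MHz mod fs = 20.9 MHz.
20.9 MHz > fs/2 = 15.75 MHz, folds to fs − 20.9 MHz = 10.6 MHz.
125.5 MHz mod fs = 31 MHz.
31 MHz > fs/2 = 15.75 MHz, folds to fs − 31 MHz = 0.5 MHz.
51.8 MHz mod fs = 20.3 MHz.
20.3 MHz > fs/2 = 15.75 MHz, folds to fs − 20.3 MHz = 11.2 MHz.
168.7 MHz mod fs = 11.2 MHz.
11.2 MHz ≤ fs/2 = 15.75 MHz, appears at 11.2 MHz.
Distinct values: {0.5 MHz, 10.6 MHz, 11 MHz, 11.2 MHz} → 4.

4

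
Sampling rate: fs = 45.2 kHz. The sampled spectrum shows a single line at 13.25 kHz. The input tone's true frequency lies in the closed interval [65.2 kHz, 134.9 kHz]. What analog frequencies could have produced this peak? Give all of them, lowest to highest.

77.15 kHz, 103.65 kHz, 122.35 kHz

Frequencies that alias to 13.25 kHz are k·fs ± 13.25 kHz for integer k ≥ 0.
k=0: 13.25 kHz.
k=1: 31.95 kHz, 58.45 kHz.
k=2: 77.15 kHz, 103.65 kHz.
k=3: 122.35 kHz, 148.85 kHz.
k=4: 167.55 kHz, 194.05 kHz.
Within [65.2 kHz, 134.9 kHz]: 77.15 kHz, 103.65 kHz, 122.35 kHz.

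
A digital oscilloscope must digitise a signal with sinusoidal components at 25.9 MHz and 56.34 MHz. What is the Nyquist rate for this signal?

112.68 MHz

Highest-frequency component: 56.34 MHz.
Nyquist rate = 2 × 56.34 MHz = 112.68 MHz.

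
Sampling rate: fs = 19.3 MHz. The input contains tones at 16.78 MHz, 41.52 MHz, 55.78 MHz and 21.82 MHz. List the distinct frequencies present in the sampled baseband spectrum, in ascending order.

2.12 MHz, 2.52 MHz, 2.92 MHz

fs/2 = 9.65 MHz.
16.78 MHz > fs/2 = 9.65 MHz, folds to fs − 16.78 MHz = 2.52 MHz.
41.52 MHz mod fs = 2.92 MHz.
2.92 MHz ≤ fs/2 = 9.65 MHz, appears at 2.92 MHz.
55.78 MHz mod fs = 17.18 MHz.
17.18 MHz > fs/2 = 9.65 MHz, folds to fs − 17.18 MHz = 2.12 MHz.
21.82 MHz mod fs = 2.52 MHz.
2.52 MHz ≤ fs/2 = 9.65 MHz, appears at 2.52 MHz.
Distinct values: {2.12 MHz, 2.52 MHz, 2.92 MHz}.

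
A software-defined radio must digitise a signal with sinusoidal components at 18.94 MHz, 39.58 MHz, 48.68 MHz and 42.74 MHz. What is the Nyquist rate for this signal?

Highest-frequency component: 48.68 MHz.
Nyquist rate = 2 × 48.68 MHz = 97.36 MHz.

97.36 MHz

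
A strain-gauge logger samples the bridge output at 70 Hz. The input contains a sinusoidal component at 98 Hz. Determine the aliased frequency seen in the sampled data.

28 Hz

98 Hz mod fs = 28 Hz.
28 Hz ≤ fs/2 = 35 Hz, appears at 28 Hz.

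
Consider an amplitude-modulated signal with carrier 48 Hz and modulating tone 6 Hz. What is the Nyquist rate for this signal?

AM sidebands sit at fc ± fm = 42 Hz and 54 Hz.
Highest-frequency component: 54 Hz.
Nyquist rate = 2 × 54 Hz = 108 Hz.

108 Hz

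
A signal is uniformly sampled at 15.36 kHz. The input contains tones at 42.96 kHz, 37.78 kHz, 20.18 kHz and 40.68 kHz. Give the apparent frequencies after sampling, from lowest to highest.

3.12 kHz, 4.82 kHz, 5.4 kHz, 7.06 kHz

fs/2 = 7.68 kHz.
42.96 kHz mod fs = 12.24 kHz.
12.24 kHz > fs/2 = 7.68 kHz, folds to fs − 12.24 kHz = 3.12 kHz.
37.78 kHz mod fs = 7.06 kHz.
7.06 kHz ≤ fs/2 = 7.68 kHz, appears at 7.06 kHz.
20.18 kHz mod fs = 4.82 kHz.
4.82 kHz ≤ fs/2 = 7.68 kHz, appears at 4.82 kHz.
40.68 kHz mod fs = 9.96 kHz.
9.96 kHz > fs/2 = 7.68 kHz, folds to fs − 9.96 kHz = 5.4 kHz.
Distinct values: {3.12 kHz, 4.82 kHz, 5.4 kHz, 7.06 kHz}.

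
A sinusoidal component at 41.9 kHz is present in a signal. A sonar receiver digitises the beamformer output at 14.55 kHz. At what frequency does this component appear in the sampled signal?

1.75 kHz

41.9 kHz mod fs = 12.8 kHz.
12.8 kHz > fs/2 = 7.275 kHz, folds to fs − 12.8 kHz = 1.75 kHz.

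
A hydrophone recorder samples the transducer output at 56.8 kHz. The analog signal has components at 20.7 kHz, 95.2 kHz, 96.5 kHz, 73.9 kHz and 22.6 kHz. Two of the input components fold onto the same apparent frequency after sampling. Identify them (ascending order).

fs/2 = 28.4 kHz.
20.7 kHz ≤ fs/2 = 28.4 kHz, passes unchanged.
95.2 kHz mod fs = 38.4 kHz.
38.4 kHz > fs/2 = 28.4 kHz, folds to fs − 38.4 kHz = 18.4 kHz.
96.5 kHz mod fs = 39.7 kHz.
39.7 kHz > fs/2 = 28.4 kHz, folds to fs − 39.7 kHz = 17.1 kHz.
73.9 kHz mod fs = 17.1 kHz.
17.1 kHz ≤ fs/2 = 28.4 kHz, appears at 17.1 kHz.
22.6 kHz ≤ fs/2 = 28.4 kHz, passes unchanged.
73.9 kHz and 96.5 kHz both map to 17.1 kHz.

73.9 kHz, 96.5 kHz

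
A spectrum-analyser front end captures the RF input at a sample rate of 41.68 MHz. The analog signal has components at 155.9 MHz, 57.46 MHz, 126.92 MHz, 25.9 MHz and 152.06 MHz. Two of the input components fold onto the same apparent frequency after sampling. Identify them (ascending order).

fs/2 = 20.84 MHz.
155.9 MHz mod fs = 30.86 MHz.
30.86 MHz > fs/2 = 20.84 MHz, folds to fs − 30.86 MHz = 10.82 MHz.
57.46 MHz mod fs = 15.78 MHz.
15.78 MHz ≤ fs/2 = 20.84 MHz, appears at 15.78 MHz.
126.92 MHz mod fs = 1.88 MHz.
1.88 MHz ≤ fs/2 = 20.84 MHz, appears at 1.88 MHz.
25.9 MHz > fs/2 = 20.84 MHz, folds to fs − 25.9 MHz = 15.78 MHz.
152.06 MHz mod fs = 27.02 MHz.
27.02 MHz > fs/2 = 20.84 MHz, folds to fs − 27.02 MHz = 14.66 MHz.
25.9 MHz and 57.46 MHz both map to 15.78 MHz.

25.9 MHz, 57.46 MHz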